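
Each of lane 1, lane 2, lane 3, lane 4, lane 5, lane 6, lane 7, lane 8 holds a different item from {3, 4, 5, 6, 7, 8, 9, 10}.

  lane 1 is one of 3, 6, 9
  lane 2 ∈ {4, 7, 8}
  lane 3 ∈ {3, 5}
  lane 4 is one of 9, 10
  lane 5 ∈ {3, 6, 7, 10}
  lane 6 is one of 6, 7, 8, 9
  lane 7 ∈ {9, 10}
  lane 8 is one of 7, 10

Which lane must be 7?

lane 8

Among the 8 variables, 4 fits only lane 2 (and all 8 values in {3, 4, 5, 6, 7, 8, 9, 10} must be used), so lane 2 = 4.
Among the 7 still-open variables, 5 fits only lane 3 (and all 7 values in {3, 5, 6, 7, 8, 9, 10} must be used), so lane 3 = 5.
The 6 still-open variables draw from only 6 values {3, 6, 7, 8, 9, 10}, so each is used; only lane 6 can be 8, hence lane 6 = 8.
lane 4 and lane 7 between them cover only {9, 10} — a naked pair. Remove those values from lane 1, lane 5, lane 8.
So 7 goes to lane 8.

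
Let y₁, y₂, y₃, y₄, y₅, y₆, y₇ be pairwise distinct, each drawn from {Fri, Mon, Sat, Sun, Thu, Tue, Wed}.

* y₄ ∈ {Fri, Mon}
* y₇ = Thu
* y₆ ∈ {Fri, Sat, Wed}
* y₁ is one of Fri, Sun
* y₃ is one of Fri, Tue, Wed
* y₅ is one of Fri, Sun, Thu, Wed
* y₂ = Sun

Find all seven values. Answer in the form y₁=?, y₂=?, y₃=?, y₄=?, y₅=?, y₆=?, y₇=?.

y₂ must be Sun (only option left). Remove Sun from y₁, y₅.
y₇ must be Thu (only option left). Strike Thu from y₅.
y₁'s domain is down to {Fri}, so y₁ = Fri. Remove Fri from y₃, y₄, y₅, y₆.
y₄'s domain is down to {Mon}, so y₄ = Mon.
y₅ has just one choice, so y₅ = Wed. Eliminate Wed elsewhere: y₃, y₆.
y₆ has just one choice, so y₆ = Sat.
y₃'s domain is down to {Tue}, so y₃ = Tue.

y₁=Fri, y₂=Sun, y₃=Tue, y₄=Mon, y₅=Wed, y₆=Sat, y₇=Thu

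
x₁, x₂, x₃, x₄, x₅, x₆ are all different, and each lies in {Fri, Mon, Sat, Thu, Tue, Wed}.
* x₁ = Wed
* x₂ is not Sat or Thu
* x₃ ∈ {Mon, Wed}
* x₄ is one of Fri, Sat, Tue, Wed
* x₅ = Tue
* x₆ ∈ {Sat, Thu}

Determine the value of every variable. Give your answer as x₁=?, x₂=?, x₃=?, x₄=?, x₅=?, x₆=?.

x₁'s domain is down to {Wed}, so x₁ = Wed. Strike Wed from x₂, x₃, x₄.
x₃ must be Mon (only option left). So x₂ can't be Mon.
That leaves x₅ = Tue. So x₂, x₄ can't be Tue.
That leaves x₂ = Fri. Remove Fri from x₄.
x₄ must be Sat (only option left). Remove Sat from x₆.
x₆ must be Thu (only option left).

x₁=Wed, x₂=Fri, x₃=Mon, x₄=Sat, x₅=Tue, x₆=Thu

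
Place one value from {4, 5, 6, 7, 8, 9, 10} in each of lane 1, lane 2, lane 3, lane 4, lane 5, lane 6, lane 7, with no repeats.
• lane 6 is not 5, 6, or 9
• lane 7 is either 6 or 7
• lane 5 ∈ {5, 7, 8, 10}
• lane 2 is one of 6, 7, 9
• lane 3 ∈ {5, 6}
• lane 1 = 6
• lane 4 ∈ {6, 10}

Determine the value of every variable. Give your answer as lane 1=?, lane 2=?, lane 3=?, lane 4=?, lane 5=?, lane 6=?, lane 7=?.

lane 1=6, lane 2=9, lane 3=5, lane 4=10, lane 5=8, lane 6=4, lane 7=7

lane 1's domain is down to {6}, so lane 1 = 6. Remove 6 from lane 2, lane 3, lane 4, lane 7.
lane 3 must be 5 (only option left). Remove 5 from lane 5.
lane 4's domain is down to {10}, so lane 4 = 10. Eliminate 10 elsewhere: lane 5, lane 6.
lane 7's domain is down to {7}, so lane 7 = 7. Eliminate 7 elsewhere: lane 2, lane 5, lane 6.
lane 2 must be 9 (only option left).
lane 5's domain is down to {8}, so lane 5 = 8. Eliminate 8 elsewhere: lane 6.
lane 6's domain is down to {4}, so lane 6 = 4.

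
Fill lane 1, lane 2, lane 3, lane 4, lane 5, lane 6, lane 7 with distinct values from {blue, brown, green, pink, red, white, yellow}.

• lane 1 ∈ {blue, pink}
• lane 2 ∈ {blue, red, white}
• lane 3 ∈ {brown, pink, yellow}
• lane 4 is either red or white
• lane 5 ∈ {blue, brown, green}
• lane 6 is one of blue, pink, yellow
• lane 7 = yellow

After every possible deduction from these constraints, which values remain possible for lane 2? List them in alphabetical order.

lane 7's domain is down to {yellow}, so lane 7 = yellow. So lane 3, lane 6 can't be yellow.
Among the 6 still-open variables, green fits only lane 5 (and all 6 values in {blue, brown, green, pink, red, white} must be used), so lane 5 = green.
Among the 5 still-open variables, brown fits only lane 3 (and all 5 values in {blue, brown, pink, red, white} must be used), so lane 3 = brown.
lane 1 and lane 6 between them cover only {blue, pink} — a naked pair. Remove those values from lane 2.
No further eliminations apply; lane 2 can still be any of red, white.

red, white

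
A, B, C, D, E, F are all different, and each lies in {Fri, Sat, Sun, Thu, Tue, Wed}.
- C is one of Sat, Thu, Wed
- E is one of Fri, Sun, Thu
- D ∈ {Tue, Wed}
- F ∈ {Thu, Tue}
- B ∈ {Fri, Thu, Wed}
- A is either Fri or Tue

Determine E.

Sun

Among the 6 variables, Sat fits only C (and all 6 values in {Fri, Sat, Sun, Thu, Tue, Wed} must be used), so C = Sat.
The 5 still-open variables together cover exactly {Fri, Sun, Thu, Tue, Wed} — 5 values for 5 variables — and Sun appears only in E's list, so E = Sun.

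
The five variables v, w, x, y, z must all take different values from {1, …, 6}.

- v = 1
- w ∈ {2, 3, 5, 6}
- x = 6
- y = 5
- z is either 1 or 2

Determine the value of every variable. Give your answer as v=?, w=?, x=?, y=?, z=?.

v=1, w=3, x=6, y=5, z=2

v's domain is down to {1}, so v = 1. Strike 1 from z.
That leaves x = 6. Strike 6 from w.
y must be 5 (only option left). Eliminate 5 elsewhere: w.
z must be 2 (only option left). Strike 2 from w.
That leaves w = 3.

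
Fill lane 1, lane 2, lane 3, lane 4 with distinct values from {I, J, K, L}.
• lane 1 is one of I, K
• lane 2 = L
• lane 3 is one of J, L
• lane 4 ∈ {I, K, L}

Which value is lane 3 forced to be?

lane 2 must be L (only option left). So lane 3, lane 4 can't be L.
So lane 3 = J.

J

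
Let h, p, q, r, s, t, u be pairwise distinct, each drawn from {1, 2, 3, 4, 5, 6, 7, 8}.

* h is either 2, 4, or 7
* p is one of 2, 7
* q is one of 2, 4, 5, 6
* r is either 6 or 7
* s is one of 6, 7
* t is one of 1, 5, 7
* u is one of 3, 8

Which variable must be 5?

q

The 2 variables r and s are confined to {6, 7}, which locks those values in; drop them from h, p, q, t.
p's domain is down to {2}, so p = 2. Remove 2 from h, q.
h must be 4 (only option left). So q can't be 4.
So 5 goes to q.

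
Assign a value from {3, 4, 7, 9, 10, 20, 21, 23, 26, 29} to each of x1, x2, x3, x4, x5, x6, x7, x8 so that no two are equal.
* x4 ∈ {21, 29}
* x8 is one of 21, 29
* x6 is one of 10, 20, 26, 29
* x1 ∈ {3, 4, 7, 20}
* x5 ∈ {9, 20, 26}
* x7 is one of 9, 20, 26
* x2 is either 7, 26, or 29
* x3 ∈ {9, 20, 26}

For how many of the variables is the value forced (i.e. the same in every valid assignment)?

x4 and x8 between them cover only {21, 29} — a naked pair. Remove those values from x2, x6.
The 3 variables x3, x5, x7 are confined to {9, 20, 26}, which locks those values in; drop them from x1, x2, x6.
x2 must be 7 (only option left). Eliminate 7 elsewhere: x1.
x6 has just one choice, so x6 = 10.
Determined: x2=7, x6=10. The other variables each still have more than one consistent value. That makes 2.

2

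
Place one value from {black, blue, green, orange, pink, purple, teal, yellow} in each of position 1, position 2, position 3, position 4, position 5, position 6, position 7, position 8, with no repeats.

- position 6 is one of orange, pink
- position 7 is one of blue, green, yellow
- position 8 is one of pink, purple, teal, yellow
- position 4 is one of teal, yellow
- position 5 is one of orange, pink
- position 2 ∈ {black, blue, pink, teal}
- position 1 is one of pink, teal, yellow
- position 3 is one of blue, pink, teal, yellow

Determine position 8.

purple

Among the 8 variables, black fits only position 2 (and all 8 values in {black, blue, green, orange, pink, purple, teal, yellow} must be used), so position 2 = black.
The 7 still-open variables draw from only 7 values {blue, green, orange, pink, purple, teal, yellow}, so each is used; only position 7 can be green, hence position 7 = green.
The 6 still-open variables draw from only 6 values {blue, orange, pink, purple, teal, yellow}, so each is used; only position 3 can be blue, hence position 3 = blue.
The 5 still-open variables draw from only 5 values {orange, pink, purple, teal, yellow}, so each is used; only position 8 can be purple, hence position 8 = purple.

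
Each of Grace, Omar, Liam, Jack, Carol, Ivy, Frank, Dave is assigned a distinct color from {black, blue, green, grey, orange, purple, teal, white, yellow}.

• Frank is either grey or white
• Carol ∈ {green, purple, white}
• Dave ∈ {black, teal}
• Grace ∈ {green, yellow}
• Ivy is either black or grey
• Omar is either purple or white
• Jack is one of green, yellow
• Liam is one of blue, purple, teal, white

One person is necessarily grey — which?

Frank

Among the 8 variables, blue fits only Liam (and all 8 values in {black, blue, green, grey, purple, teal, white, yellow} must be used), so Liam = blue.
Among the 7 still-open variables, teal fits only Dave (and all 7 values in {black, green, grey, purple, teal, white, yellow} must be used), so Dave = teal.
Among the 6 still-open variables, black fits only Ivy (and all 6 values in {black, green, grey, purple, white, yellow} must be used), so Ivy = black.
The 5 still-open variables together cover exactly {green, grey, purple, white, yellow} — 5 values for 5 variables — and grey appears only in Frank's list, so Frank = grey.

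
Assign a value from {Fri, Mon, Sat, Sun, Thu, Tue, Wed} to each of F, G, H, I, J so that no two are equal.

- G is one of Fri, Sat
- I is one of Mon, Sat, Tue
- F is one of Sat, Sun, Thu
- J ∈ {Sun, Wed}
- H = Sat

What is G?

Fri

H must be Sat (only option left). Strike Sat from F, G, I.
So G = Fri.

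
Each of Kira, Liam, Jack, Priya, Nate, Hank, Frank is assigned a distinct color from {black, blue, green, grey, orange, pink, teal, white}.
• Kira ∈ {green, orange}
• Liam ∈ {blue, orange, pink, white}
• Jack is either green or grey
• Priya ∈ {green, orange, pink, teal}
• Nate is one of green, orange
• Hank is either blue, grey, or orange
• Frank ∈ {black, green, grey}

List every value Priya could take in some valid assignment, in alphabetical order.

Kira and Nate between them cover only {green, orange} — a naked pair. Remove those values from Liam, Jack, Priya, Hank, Frank.
Jack must be grey (only option left). Remove grey from Hank, Frank.
Hank has just one choice, so Hank = blue. Strike blue from Liam.
Frank has just one choice, so Frank = black.
No further eliminations apply; Priya can still be any of pink, teal.

pink, teal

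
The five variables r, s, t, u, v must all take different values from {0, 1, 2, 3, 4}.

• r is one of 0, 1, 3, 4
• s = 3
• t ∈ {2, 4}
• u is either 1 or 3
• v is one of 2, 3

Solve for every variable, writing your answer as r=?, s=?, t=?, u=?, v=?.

s's domain is down to {3}, so s = 3. Strike 3 from r, u, v.
That leaves u = 1. Strike 1 from r.
v has just one choice, so v = 2. Strike 2 from t.
t has just one choice, so t = 4. Remove 4 from r.
r's domain is down to {0}, so r = 0.

r=0, s=3, t=4, u=1, v=2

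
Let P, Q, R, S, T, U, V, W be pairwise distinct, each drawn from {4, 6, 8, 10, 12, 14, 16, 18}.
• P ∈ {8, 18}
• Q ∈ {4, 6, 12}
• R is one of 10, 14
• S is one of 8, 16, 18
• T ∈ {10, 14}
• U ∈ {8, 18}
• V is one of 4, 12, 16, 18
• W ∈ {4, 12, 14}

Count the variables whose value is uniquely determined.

Among the 8 variables, 6 fits only Q (and all 8 values in {4, 6, 8, 10, 12, 14, 16, 18} must be used), so Q = 6.
The 2 variables P and U are confined to {8, 18}, which locks those values in; drop them from S, V.
S must be 16 (only option left). Eliminate 16 elsewhere: V.
The 2 variables R and T are confined to {10, 14}, which locks those values in; drop them from W.
Determined: Q=6, S=16. The other variables each still have more than one consistent value. That makes 2.

2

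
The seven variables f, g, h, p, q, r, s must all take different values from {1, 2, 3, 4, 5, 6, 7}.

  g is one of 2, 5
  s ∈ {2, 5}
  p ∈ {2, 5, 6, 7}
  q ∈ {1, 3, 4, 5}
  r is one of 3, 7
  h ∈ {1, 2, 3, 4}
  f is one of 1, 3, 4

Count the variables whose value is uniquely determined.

2

The 7 variables draw from only 7 values {1, 2, 3, 4, 5, 6, 7}, so each is used; only p can be 6, hence p = 6.
The 6 still-open variables together cover exactly {1, 2, 3, 4, 5, 7} — 6 values for 6 variables — and 7 appears only in r's list, so r = 7.
g and s share exactly the 2 values {2, 5}; by pigeonhole those values go to them, so strike 2, 5 from h, q.
Determined: p=6, r=7. The other variables each still have more than one consistent value. That makes 2.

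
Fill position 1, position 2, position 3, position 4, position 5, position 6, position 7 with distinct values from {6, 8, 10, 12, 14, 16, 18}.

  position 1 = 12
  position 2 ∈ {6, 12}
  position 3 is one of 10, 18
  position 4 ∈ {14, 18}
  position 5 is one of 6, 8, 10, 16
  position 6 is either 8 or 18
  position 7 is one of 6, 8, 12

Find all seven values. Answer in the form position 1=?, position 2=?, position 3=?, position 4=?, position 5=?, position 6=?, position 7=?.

position 1 has just one choice, so position 1 = 12. Remove 12 from position 2, position 7.
That leaves position 2 = 6. Strike 6 from position 5, position 7.
position 7 has just one choice, so position 7 = 8. Eliminate 8 elsewhere: position 5, position 6.
position 6 must be 18 (only option left). So position 3, position 4 can't be 18.
position 3 must be 10 (only option left). Strike 10 from position 5.
position 4 has just one choice, so position 4 = 14.
position 5 has just one choice, so position 5 = 16.

position 1=12, position 2=6, position 3=10, position 4=14, position 5=16, position 6=18, position 7=8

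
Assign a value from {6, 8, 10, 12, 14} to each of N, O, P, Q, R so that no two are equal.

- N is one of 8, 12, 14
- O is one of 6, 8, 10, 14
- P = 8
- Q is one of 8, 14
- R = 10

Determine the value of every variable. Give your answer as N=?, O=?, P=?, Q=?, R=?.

N=12, O=6, P=8, Q=14, R=10

P has just one choice, so P = 8. Remove 8 from N, O, Q.
Q has just one choice, so Q = 14. Strike 14 from N, O.
R must be 10 (only option left). So O can't be 10.
N must be 12 (only option left).
O's domain is down to {6}, so O = 6.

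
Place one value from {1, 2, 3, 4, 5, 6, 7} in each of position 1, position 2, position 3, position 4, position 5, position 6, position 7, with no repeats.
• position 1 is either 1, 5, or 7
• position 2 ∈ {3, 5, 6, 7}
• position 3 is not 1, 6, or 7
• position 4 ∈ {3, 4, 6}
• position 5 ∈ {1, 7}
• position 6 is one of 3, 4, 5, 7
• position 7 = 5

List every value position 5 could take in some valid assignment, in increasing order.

1, 7

position 7's domain is down to {5}, so position 7 = 5. Eliminate 5 elsewhere: position 1, position 2, position 3, position 6.
Among the 6 still-open variables, 2 fits only position 3 (and all 6 values in {1, 2, 3, 4, 6, 7} must be used), so position 3 = 2.
The 2 variables position 1 and position 5 are confined to {1, 7}, which locks those values in; drop them from position 2, position 6.
No further eliminations apply; position 5 can still be any of 1, 7.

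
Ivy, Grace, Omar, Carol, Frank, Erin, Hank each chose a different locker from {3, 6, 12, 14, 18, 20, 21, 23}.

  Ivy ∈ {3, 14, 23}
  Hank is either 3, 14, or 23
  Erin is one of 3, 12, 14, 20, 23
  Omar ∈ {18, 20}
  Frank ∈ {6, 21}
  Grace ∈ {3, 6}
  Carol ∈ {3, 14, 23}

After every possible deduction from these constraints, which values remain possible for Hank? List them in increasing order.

3, 14, 23

Ivy, Carol, Hank share exactly the 3 values {3, 14, 23}; by pigeonhole those values go to them, so strike 3, 14, 23 from Grace, Erin.
Grace must be 6 (only option left). Strike 6 from Frank.
Frank has just one choice, so Frank = 21.
No further eliminations apply; Hank can still be any of 3, 14, 23.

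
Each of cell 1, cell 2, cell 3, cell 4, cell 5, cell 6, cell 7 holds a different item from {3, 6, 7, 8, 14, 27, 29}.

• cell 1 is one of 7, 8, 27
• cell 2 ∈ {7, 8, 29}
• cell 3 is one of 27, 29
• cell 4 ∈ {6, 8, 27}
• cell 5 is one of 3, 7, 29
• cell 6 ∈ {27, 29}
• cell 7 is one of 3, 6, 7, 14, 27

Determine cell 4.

6

The 7 variables together cover exactly {3, 6, 7, 8, 14, 27, 29} — 7 values for 7 variables — and 14 appears only in cell 7's list, so cell 7 = 14.
Among the 6 still-open variables, 3 fits only cell 5 (and all 6 values in {3, 6, 7, 8, 27, 29} must be used), so cell 5 = 3.
The 5 still-open variables draw from only 5 values {6, 7, 8, 27, 29}, so each is used; only cell 4 can be 6, hence cell 4 = 6.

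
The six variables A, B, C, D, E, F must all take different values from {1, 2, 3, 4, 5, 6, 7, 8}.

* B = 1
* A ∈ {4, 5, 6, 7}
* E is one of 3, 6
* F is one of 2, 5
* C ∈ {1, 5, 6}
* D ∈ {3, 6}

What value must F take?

2

B must be 1 (only option left). Remove 1 from C.
D and E between them cover only {3, 6} — a naked pair. Remove those values from A, C.
That leaves C = 5. Remove 5 from A, F.
So F = 2.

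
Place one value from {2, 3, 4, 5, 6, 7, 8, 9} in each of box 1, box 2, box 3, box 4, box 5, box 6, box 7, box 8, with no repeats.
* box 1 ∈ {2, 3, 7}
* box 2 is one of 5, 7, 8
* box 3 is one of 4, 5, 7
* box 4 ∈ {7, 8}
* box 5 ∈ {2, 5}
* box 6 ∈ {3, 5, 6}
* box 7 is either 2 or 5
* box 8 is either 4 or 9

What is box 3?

4

Among the 8 variables, 6 fits only box 6 (and all 8 values in {2, 3, 4, 5, 6, 7, 8, 9} must be used), so box 6 = 6.
The 7 still-open variables together cover exactly {2, 3, 4, 5, 7, 8, 9} — 7 values for 7 variables — and 3 appears only in box 1's list, so box 1 = 3.
The 6 still-open variables draw from only 6 values {2, 4, 5, 7, 8, 9}, so each is used; only box 8 can be 9, hence box 8 = 9.
Among the 5 still-open variables, 4 fits only box 3 (and all 5 values in {2, 4, 5, 7, 8} must be used), so box 3 = 4.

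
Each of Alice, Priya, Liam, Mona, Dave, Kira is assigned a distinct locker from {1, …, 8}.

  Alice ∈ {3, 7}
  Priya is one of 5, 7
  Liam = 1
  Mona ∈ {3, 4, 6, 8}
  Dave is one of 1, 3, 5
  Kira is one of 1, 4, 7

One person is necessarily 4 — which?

Liam must be 1 (only option left). So Dave, Kira can't be 1.
The 3 variables Alice, Priya, Dave are confined to {3, 5, 7}, which locks those values in; drop them from Mona, Kira.
So 4 goes to Kira.

Kira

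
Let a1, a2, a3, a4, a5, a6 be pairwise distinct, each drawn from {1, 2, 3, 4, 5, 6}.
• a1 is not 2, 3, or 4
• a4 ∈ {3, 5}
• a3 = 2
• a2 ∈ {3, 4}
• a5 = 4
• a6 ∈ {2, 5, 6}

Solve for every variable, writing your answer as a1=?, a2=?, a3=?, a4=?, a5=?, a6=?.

a1=1, a2=3, a3=2, a4=5, a5=4, a6=6

a3's domain is down to {2}, so a3 = 2. Remove 2 from a6.
That leaves a5 = 4. Eliminate 4 elsewhere: a2.
a2 has just one choice, so a2 = 3. So a4 can't be 3.
a4's domain is down to {5}, so a4 = 5. Eliminate 5 elsewhere: a1, a6.
That leaves a6 = 6. Eliminate 6 elsewhere: a1.
a1 must be 1 (only option left).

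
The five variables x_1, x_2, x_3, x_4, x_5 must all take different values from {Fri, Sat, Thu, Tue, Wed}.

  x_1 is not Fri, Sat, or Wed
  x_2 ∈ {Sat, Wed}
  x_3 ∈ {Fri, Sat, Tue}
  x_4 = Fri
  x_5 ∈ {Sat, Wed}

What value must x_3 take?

Tue

x_4's domain is down to {Fri}, so x_4 = Fri. Eliminate Fri elsewhere: x_3.
The 4 still-open variables together cover exactly {Sat, Thu, Tue, Wed} — 4 values for 4 variables — and Thu appears only in x_1's list, so x_1 = Thu.
Among the 3 still-open variables, Tue fits only x_3 (and all 3 values in {Sat, Tue, Wed} must be used), so x_3 = Tue.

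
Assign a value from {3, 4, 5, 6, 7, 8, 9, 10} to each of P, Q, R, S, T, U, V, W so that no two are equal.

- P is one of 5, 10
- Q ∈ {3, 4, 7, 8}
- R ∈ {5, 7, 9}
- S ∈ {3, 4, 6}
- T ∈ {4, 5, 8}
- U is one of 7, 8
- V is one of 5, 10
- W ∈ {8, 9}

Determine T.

Among the 8 variables, 6 fits only S (and all 8 values in {3, 4, 5, 6, 7, 8, 9, 10} must be used), so S = 6.
The 7 still-open variables together cover exactly {3, 4, 5, 7, 8, 9, 10} — 7 values for 7 variables — and 3 appears only in Q's list, so Q = 3.
The 6 still-open variables together cover exactly {4, 5, 7, 8, 9, 10} — 6 values for 6 variables — and 4 appears only in T's list, so T = 4.

4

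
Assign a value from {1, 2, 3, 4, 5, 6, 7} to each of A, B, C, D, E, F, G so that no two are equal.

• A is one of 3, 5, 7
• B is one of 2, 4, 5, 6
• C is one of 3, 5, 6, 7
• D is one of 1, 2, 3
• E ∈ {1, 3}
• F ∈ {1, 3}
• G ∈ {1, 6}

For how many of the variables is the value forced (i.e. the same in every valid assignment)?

The 7 variables draw from only 7 values {1, 2, 3, 4, 5, 6, 7}, so each is used; only B can be 4, hence B = 4.
The 6 still-open variables together cover exactly {1, 2, 3, 5, 6, 7} — 6 values for 6 variables — and 2 appears only in D's list, so D = 2.
E and F between them cover only {1, 3} — a naked pair. Remove those values from A, C, G.
That leaves G = 6. So C can't be 6.
Determined: B=4, D=2, G=6. The other variables each still have more than one consistent value. That makes 3.

3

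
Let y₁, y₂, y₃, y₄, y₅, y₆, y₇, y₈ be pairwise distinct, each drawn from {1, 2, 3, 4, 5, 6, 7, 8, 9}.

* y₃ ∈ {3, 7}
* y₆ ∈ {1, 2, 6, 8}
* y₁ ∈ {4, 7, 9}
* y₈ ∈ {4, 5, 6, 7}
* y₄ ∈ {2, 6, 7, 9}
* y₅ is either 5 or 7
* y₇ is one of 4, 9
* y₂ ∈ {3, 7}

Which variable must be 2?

y₄

y₂ and y₃ share exactly the 2 values {3, 7}; by pigeonhole those values go to them, so strike 3, 7 from y₁, y₄, y₅, y₈.
y₅'s domain is down to {5}, so y₅ = 5. Eliminate 5 elsewhere: y₈.
y₁ and y₇ between them cover only {4, 9} — a naked pair. Remove those values from y₄, y₈.
That leaves y₈ = 6. Eliminate 6 elsewhere: y₄, y₆.
So 2 goes to y₄.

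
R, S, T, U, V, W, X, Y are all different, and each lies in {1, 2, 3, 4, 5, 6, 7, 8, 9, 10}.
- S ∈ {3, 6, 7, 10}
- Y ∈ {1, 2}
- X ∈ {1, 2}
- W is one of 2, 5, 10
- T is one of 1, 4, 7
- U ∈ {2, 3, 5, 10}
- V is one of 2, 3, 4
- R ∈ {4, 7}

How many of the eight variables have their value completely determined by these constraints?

Among the 8 variables, 6 fits only S (and all 8 values in {1, 2, 3, 4, 5, 6, 7, 10} must be used), so S = 6.
The 2 variables X and Y are confined to {1, 2}, which locks those values in; drop them from T, U, V, W.
The 2 variables R and T are confined to {4, 7}, which locks those values in; drop them from V.
V must be 3 (only option left). Strike 3 from U.
Determined: S=6, V=3. The other variables each still have more than one consistent value. That makes 2.

2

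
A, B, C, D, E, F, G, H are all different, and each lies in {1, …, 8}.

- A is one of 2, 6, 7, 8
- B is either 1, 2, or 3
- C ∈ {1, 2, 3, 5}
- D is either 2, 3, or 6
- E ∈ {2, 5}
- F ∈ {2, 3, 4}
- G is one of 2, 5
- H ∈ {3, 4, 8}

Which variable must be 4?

The 8 variables draw from only 8 values {1, 2, 3, 4, 5, 6, 7, 8}, so each is used; only A can be 7, hence A = 7.
The 7 still-open variables together cover exactly {1, 2, 3, 4, 5, 6, 8} — 7 values for 7 variables — and 6 appears only in D's list, so D = 6.
Among the 6 still-open variables, 8 fits only H (and all 6 values in {1, 2, 3, 4, 5, 8} must be used), so H = 8.
Among the 5 still-open variables, 4 fits only F (and all 5 values in {1, 2, 3, 4, 5} must be used), so F = 4.

F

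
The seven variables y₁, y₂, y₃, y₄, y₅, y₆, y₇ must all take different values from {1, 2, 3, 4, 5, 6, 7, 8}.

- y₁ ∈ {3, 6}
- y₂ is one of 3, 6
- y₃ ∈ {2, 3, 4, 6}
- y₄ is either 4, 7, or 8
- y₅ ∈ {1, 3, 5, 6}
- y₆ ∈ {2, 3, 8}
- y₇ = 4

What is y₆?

8

y₇'s domain is down to {4}, so y₇ = 4. Remove 4 from y₃, y₄.
The 2 variables y₁ and y₂ are confined to {3, 6}, which locks those values in; drop them from y₃, y₅, y₆.
y₃'s domain is down to {2}, so y₃ = 2. Strike 2 from y₆.
So y₆ = 8.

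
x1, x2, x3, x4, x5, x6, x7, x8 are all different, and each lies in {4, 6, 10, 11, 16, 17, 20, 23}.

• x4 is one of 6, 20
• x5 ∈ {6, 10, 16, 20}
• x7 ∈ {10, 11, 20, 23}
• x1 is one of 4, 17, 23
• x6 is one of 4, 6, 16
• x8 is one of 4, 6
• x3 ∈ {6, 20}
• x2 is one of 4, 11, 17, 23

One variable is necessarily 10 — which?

x3 and x4 between them cover only {6, 20} — a naked pair. Remove those values from x5, x6, x7, x8.
That leaves x8 = 4. Remove 4 from x1, x2, x6.
x6 has just one choice, so x6 = 16. Remove 16 from x5.
So 10 goes to x5.

x5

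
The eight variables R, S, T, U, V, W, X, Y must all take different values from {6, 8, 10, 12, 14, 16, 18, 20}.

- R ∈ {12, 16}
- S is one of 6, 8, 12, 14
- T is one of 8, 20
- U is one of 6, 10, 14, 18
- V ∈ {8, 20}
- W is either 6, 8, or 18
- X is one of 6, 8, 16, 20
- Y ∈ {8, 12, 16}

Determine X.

The 8 variables draw from only 8 values {6, 8, 10, 12, 14, 16, 18, 20}, so each is used; only U can be 10, hence U = 10.
The 7 still-open variables draw from only 7 values {6, 8, 12, 14, 16, 18, 20}, so each is used; only S can be 14, hence S = 14.
Among the 6 still-open variables, 18 fits only W (and all 6 values in {6, 8, 12, 16, 18, 20} must be used), so W = 18.
Among the 5 still-open variables, 6 fits only X (and all 5 values in {6, 8, 12, 16, 20} must be used), so X = 6.

6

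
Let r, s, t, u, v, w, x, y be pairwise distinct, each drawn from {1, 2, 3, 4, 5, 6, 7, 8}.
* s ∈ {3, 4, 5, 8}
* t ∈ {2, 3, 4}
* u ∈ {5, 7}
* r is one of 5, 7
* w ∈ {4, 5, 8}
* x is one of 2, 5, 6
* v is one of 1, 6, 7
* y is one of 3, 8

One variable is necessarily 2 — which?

t

Among the 8 variables, 1 fits only v (and all 8 values in {1, 2, 3, 4, 5, 6, 7, 8} must be used), so v = 1.
The 7 still-open variables draw from only 7 values {2, 3, 4, 5, 6, 7, 8}, so each is used; only x can be 6, hence x = 6.
The 6 still-open variables draw from only 6 values {2, 3, 4, 5, 7, 8}, so each is used; only t can be 2, hence t = 2.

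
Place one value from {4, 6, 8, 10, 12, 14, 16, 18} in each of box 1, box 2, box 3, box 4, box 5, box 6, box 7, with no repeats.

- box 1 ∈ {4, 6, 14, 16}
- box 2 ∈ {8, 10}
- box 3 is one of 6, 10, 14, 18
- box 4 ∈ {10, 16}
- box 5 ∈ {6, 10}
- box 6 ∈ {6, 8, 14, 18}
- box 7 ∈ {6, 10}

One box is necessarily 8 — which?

box 2

Among the 7 variables, 4 fits only box 1 (and all 7 values in {4, 6, 8, 10, 14, 16, 18} must be used), so box 1 = 4.
The 6 still-open variables draw from only 6 values {6, 8, 10, 14, 16, 18}, so each is used; only box 4 can be 16, hence box 4 = 16.
box 5 and box 7 between them cover only {6, 10} — a naked pair. Remove those values from box 2, box 3, box 6.
So 8 goes to box 2.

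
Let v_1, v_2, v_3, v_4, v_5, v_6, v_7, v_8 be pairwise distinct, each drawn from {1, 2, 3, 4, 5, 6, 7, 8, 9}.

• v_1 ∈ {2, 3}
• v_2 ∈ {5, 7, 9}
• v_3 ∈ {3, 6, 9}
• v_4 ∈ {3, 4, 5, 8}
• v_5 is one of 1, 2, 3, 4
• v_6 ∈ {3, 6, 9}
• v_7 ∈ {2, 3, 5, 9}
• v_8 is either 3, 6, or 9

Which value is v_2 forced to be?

7

v_3, v_6, v_8 share exactly the 3 values {3, 6, 9}; by pigeonhole those values go to them, so strike 3, 6, 9 from v_1, v_2, v_4, v_5, v_7.
v_1 must be 2 (only option left). Eliminate 2 elsewhere: v_5, v_7.
That leaves v_7 = 5. So v_2, v_4 can't be 5.
So v_2 = 7.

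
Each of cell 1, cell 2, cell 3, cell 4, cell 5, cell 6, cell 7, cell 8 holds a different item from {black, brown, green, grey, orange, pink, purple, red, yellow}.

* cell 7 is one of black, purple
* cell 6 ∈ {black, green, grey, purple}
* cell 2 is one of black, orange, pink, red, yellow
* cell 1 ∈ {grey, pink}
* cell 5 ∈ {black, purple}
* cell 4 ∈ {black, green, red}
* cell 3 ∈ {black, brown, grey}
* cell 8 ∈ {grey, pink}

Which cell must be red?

cell 1 and cell 8 share exactly the 2 values {grey, pink}; by pigeonhole those values go to them, so strike grey, pink from cell 2, cell 3, cell 6.
cell 5 and cell 7 share exactly the 2 values {black, purple}; by pigeonhole those values go to them, so strike black, purple from cell 2, cell 3, cell 4, cell 6.
cell 3 has just one choice, so cell 3 = brown.
cell 6 must be green (only option left). Remove green from cell 4.
So red goes to cell 4.

cell 4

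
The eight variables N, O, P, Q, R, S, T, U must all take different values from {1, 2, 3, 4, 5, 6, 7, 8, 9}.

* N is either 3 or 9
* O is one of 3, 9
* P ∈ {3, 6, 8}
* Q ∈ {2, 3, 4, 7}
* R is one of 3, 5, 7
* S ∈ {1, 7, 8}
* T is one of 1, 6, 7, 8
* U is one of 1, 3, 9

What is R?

5

The 2 variables N and O are confined to {3, 9}, which locks those values in; drop them from P, Q, R, U.
U must be 1 (only option left). Remove 1 from S, T.
P, S, T between them cover only {6, 7, 8} — a naked triple. Remove those values from Q, R.
So R = 5.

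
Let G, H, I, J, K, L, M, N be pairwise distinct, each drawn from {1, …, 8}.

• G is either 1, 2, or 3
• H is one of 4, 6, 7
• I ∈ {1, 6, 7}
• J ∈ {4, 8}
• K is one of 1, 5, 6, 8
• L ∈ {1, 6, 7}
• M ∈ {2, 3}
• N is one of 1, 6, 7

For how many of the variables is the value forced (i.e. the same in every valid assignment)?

3

Among the 8 variables, 5 fits only K (and all 8 values in {1, 2, 3, 4, 5, 6, 7, 8} must be used), so K = 5.
The 7 still-open variables together cover exactly {1, 2, 3, 4, 6, 7, 8} — 7 values for 7 variables — and 8 appears only in J's list, so J = 8.
The 6 still-open variables draw from only 6 values {1, 2, 3, 4, 6, 7}, so each is used; only H can be 4, hence H = 4.
The 3 variables I, L, N are confined to {1, 6, 7}, which locks those values in; drop them from G.
Determined: H=4, J=8, K=5. The other variables each still have more than one consistent value. That makes 3.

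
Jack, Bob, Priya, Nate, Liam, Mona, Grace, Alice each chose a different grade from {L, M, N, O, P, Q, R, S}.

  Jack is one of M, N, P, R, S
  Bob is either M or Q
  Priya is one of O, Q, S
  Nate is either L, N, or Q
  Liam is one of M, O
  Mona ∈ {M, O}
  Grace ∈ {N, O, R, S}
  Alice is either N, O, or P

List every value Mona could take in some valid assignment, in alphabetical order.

The 8 variables draw from only 8 values {L, M, N, O, P, Q, R, S}, so each is used; only Nate can be L, hence Nate = L.
The 2 variables Liam and Mona are confined to {M, O}, which locks those values in; drop them from Jack, Bob, Priya, Grace, Alice.
Bob's domain is down to {Q}, so Bob = Q. Eliminate Q elsewhere: Priya.
Priya must be S (only option left). Strike S from Jack, Grace.
No further eliminations apply; Mona can still be any of M, O.

M, O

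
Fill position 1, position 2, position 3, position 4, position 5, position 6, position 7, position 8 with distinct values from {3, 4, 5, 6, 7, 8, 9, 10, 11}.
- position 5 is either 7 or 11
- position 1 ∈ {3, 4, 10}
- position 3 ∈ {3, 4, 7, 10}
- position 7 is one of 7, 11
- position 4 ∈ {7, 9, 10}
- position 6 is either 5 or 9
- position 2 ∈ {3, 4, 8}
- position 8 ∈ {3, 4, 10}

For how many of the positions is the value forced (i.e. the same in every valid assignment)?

The 8 variables together cover exactly {3, 4, 5, 7, 8, 9, 10, 11} — 8 values for 8 variables — and 5 appears only in position 6's list, so position 6 = 5.
The 7 still-open variables together cover exactly {3, 4, 7, 8, 9, 10, 11} — 7 values for 7 variables — and 8 appears only in position 2's list, so position 2 = 8.
The 6 still-open variables draw from only 6 values {3, 4, 7, 9, 10, 11}, so each is used; only position 4 can be 9, hence position 4 = 9.
The 2 variables position 5 and position 7 are confined to {7, 11}, which locks those values in; drop them from position 3.
Determined: position 2=8, position 4=9, position 6=5. The other positions each still have more than one consistent value. That makes 3.

3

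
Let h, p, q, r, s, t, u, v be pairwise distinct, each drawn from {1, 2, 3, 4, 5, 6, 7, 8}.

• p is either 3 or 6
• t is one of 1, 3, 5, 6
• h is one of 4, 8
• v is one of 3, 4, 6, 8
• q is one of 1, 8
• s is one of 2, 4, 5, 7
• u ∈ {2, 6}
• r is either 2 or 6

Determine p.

3

The 8 variables draw from only 8 values {1, 2, 3, 4, 5, 6, 7, 8}, so each is used; only s can be 7, hence s = 7.
The 7 still-open variables draw from only 7 values {1, 2, 3, 4, 5, 6, 8}, so each is used; only t can be 5, hence t = 5.
Among the 6 still-open variables, 1 fits only q (and all 6 values in {1, 2, 3, 4, 6, 8} must be used), so q = 1.
r and u between them cover only {2, 6} — a naked pair. Remove those values from p, v.
So p = 3.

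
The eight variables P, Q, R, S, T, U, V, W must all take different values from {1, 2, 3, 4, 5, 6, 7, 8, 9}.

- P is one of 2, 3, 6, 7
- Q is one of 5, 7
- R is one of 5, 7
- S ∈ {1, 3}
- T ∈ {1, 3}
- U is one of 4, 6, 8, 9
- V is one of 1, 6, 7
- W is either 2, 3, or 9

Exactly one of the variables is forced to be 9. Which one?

The 2 variables Q and R are confined to {5, 7}, which locks those values in; drop them from P, V.
S and T between them cover only {1, 3} — a naked pair. Remove those values from P, V, W.
That leaves V = 6. Strike 6 from P, U.
P's domain is down to {2}, so P = 2. Remove 2 from W.
So 9 goes to W.

W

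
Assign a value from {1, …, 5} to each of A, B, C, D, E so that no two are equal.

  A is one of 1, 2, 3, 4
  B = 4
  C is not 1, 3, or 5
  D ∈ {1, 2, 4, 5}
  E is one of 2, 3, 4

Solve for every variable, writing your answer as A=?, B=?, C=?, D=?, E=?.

A=1, B=4, C=2, D=5, E=3

B has just one choice, so B = 4. Remove 4 from A, C, D, E.
C's domain is down to {2}, so C = 2. Eliminate 2 elsewhere: A, D, E.
E has just one choice, so E = 3. So A can't be 3.
That leaves A = 1. Remove 1 from D.
That leaves D = 5.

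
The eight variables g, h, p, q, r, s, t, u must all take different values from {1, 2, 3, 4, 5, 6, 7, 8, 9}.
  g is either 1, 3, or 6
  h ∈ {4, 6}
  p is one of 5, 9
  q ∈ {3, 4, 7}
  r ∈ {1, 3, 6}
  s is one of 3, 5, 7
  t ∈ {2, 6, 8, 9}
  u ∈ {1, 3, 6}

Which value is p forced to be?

g, r, u between them cover only {1, 3, 6} — a naked triple. Remove those values from h, q, s, t.
h must be 4 (only option left). Remove 4 from q.
That leaves q = 7. Remove 7 from s.
That leaves s = 5. Strike 5 from p.
So p = 9.

9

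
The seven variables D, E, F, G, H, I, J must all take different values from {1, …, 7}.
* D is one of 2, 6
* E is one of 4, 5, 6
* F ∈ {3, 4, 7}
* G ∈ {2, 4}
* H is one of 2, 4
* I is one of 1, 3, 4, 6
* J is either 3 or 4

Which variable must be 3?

J

The 7 variables draw from only 7 values {1, 2, 3, 4, 5, 6, 7}, so each is used; only I can be 1, hence I = 1.
Among the 6 still-open variables, 5 fits only E (and all 6 values in {2, 3, 4, 5, 6, 7} must be used), so E = 5.
The 5 still-open variables together cover exactly {2, 3, 4, 6, 7} — 5 values for 5 variables — and 6 appears only in D's list, so D = 6.
The 4 still-open variables together cover exactly {2, 3, 4, 7} — 4 values for 4 variables — and 7 appears only in F's list, so F = 7.
Among the 3 still-open variables, 3 fits only J (and all 3 values in {2, 3, 4} must be used), so J = 3.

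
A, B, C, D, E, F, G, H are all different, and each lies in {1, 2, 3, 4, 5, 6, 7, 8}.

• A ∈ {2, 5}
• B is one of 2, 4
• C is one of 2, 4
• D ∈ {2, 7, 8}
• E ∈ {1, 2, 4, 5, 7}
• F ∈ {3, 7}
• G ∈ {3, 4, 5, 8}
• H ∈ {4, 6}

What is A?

Among the 8 variables, 1 fits only E (and all 8 values in {1, 2, 3, 4, 5, 6, 7, 8} must be used), so E = 1.
Among the 7 still-open variables, 6 fits only H (and all 7 values in {2, 3, 4, 5, 6, 7, 8} must be used), so H = 6.
The 2 variables B and C are confined to {2, 4}, which locks those values in; drop them from A, D, G.
So A = 5.

5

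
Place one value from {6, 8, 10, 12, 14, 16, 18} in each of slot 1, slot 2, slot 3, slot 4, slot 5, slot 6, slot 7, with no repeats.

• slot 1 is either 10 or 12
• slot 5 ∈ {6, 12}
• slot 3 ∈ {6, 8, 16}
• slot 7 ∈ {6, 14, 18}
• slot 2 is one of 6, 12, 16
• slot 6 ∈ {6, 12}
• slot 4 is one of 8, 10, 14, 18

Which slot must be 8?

slot 3

The 2 variables slot 5 and slot 6 are confined to {6, 12}, which locks those values in; drop them from slot 1, slot 2, slot 3, slot 7.
slot 1 has just one choice, so slot 1 = 10. Strike 10 from slot 4.
That leaves slot 2 = 16. So slot 3 can't be 16.
So 8 goes to slot 3.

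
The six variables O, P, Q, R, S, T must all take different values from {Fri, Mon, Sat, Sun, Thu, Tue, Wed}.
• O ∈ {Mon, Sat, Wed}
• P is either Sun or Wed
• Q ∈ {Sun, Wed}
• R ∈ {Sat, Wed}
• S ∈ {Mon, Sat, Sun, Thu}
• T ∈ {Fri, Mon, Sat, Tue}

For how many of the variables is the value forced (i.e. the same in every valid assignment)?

P and Q share exactly the 2 values {Sun, Wed}; by pigeonhole those values go to them, so strike Sun, Wed from O, R, S.
That leaves R = Sat. Eliminate Sat elsewhere: O, S, T.
O's domain is down to {Mon}, so O = Mon. Remove Mon from S, T.
S's domain is down to {Thu}, so S = Thu.
Determined: O=Mon, R=Sat, S=Thu. The other variables each still have more than one consistent value. That makes 3.

3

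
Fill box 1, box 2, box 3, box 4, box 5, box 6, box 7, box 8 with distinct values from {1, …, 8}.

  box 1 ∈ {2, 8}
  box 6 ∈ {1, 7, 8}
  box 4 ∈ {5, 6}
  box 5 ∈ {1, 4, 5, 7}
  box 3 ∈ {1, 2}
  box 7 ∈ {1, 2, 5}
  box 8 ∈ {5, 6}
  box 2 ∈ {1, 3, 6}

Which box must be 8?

The 8 variables together cover exactly {1, 2, 3, 4, 5, 6, 7, 8} — 8 values for 8 variables — and 3 appears only in box 2's list, so box 2 = 3.
Among the 7 still-open variables, 4 fits only box 5 (and all 7 values in {1, 2, 4, 5, 6, 7, 8} must be used), so box 5 = 4.
The 6 still-open variables draw from only 6 values {1, 2, 5, 6, 7, 8}, so each is used; only box 6 can be 7, hence box 6 = 7.
The 5 still-open variables draw from only 5 values {1, 2, 5, 6, 8}, so each is used; only box 1 can be 8, hence box 1 = 8.

box 1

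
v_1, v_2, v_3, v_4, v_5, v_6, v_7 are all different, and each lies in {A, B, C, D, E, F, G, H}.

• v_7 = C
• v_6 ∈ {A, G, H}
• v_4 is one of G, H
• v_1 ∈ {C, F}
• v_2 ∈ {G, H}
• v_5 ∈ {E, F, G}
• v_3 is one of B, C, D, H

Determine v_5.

v_7 must be C (only option left). Remove C from v_1, v_3.
v_1's domain is down to {F}, so v_1 = F. So v_5 can't be F.
v_2 and v_4 share exactly the 2 values {G, H}; by pigeonhole those values go to them, so strike G, H from v_3, v_5, v_6.
So v_5 = E.

E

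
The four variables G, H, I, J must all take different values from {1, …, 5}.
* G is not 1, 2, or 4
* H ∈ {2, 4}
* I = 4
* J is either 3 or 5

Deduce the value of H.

I has just one choice, so I = 4. Remove 4 from H.
So H = 2.

2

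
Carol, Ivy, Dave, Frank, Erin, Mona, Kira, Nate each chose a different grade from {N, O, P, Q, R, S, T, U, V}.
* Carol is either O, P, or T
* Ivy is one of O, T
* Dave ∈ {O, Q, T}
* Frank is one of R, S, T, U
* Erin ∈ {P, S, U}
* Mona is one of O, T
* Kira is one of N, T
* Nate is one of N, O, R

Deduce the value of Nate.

The 8 variables together cover exactly {N, O, P, Q, R, S, T, U} — 8 values for 8 variables — and Q appears only in Dave's list, so Dave = Q.
Ivy and Mona share exactly the 2 values {O, T}; by pigeonhole those values go to them, so strike O, T from Carol, Frank, Kira, Nate.
Carol's domain is down to {P}, so Carol = P. Strike P from Erin.
Kira's domain is down to {N}, so Kira = N. Strike N from Nate.
So Nate = R.

R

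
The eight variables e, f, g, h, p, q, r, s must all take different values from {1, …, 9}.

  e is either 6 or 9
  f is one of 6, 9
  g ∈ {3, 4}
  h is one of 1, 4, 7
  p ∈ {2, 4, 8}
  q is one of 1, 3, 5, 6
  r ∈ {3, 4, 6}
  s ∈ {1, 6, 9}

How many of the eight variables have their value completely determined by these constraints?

e and f between them cover only {6, 9} — a naked pair. Remove those values from q, r, s.
s must be 1 (only option left). Strike 1 from h, q.
The 2 variables g and r are confined to {3, 4}, which locks those values in; drop them from h, p, q.
h must be 7 (only option left).
q has just one choice, so q = 5.
Determined: h=7, q=5, s=1. The other variables each still have more than one consistent value. That makes 3.

3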